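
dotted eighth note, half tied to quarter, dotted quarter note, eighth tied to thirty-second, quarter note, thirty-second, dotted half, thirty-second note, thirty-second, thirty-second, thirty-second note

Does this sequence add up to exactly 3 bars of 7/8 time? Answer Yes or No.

One bar of 7/8 = 28 thirty-second notes, so 3 bars = 84.
Convert each value to thirty-second notes: dotted eighth note = 6; half tied to quarter (half + quarter) = 24; dotted quarter note = 12; eighth tied to thirty-second (eighth + thirty-second) = 5; quarter note = 8; thirty-second = 1; dotted half = 24; thirty-second note = 1; thirty-second = 1; thirty-second = 1; thirty-second note = 1.
Altogether 6 + 24 + 12 + 5 + 8 + 1 + 24 + 1 + 1 + 1 + 1 = 84.
84 equals 84, so the answer is Yes.

Yes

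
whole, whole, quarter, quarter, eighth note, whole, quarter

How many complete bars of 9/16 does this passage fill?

6

One bar of 9/16 = 9 sixteenth notes.
Convert each value to sixteenth notes: whole = 16; whole = 16; quarter = 4; quarter = 4; eighth note = 2; whole = 16; quarter = 4.
Altogether 16 + 16 + 4 + 4 + 2 + 16 + 4 = 62.
62 ÷ 9 = 6 complete bars with 8 left over.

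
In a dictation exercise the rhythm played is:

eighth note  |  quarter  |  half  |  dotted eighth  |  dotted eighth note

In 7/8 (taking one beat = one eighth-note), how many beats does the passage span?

One eighth-note beat = 2 sixteenth notes.
Working in sixteenth notes: eighth note = 2; quarter = 4; half = 8; dotted eighth = 3; dotted eighth note = 3.
Sum: 2 + 4 + 8 + 3 + 3 = 20.
20 ÷ 2 = 10 beats.

10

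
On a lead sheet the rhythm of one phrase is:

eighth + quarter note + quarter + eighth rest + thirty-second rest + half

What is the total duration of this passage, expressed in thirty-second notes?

In thirty-second notes: eighth = 4; quarter note = 8; quarter = 8; eighth rest = 4; thirty-second rest = 1; half = 16.
Adding: 4 + 8 + 8 + 4 + 1 + 16 = 41 thirty-second notes.

41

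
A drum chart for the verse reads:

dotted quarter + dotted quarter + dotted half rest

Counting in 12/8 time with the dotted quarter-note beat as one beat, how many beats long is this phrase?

One dotted quarter-note beat = 3 eighth notes.
Each duration in eighth notes: dotted quarter = 3; dotted quarter = 3; dotted half rest = 6.
Total: 3 + 3 + 6 = 12.
12 ÷ 3 = 4 beats.

4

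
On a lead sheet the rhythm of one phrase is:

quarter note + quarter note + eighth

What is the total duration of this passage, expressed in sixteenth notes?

10

Each duration in sixteenth notes: quarter note = 4; quarter note = 4; eighth = 2.
Adding: 4 + 4 + 2 = 10 sixteenth notes.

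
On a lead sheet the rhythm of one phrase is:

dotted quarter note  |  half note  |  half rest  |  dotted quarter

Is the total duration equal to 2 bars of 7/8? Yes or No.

One bar of 7/8 = 7 eighth notes, so 2 bars = 14.
Convert each value to eighth notes: dotted quarter note = 3; half note = 4; half rest = 4; dotted quarter = 3.
Altogether 3 + 4 + 4 + 3 = 14.
14 equals 14, so the answer is Yes.

Yes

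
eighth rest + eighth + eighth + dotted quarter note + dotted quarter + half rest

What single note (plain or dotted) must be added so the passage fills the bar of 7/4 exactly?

The bar of 7/4 = 14 eighth notes.
Working in eighth notes: eighth rest = 1; eighth = 1; eighth = 1; dotted quarter note = 3; dotted quarter = 3; half rest = 4.
Sum: 1 + 1 + 1 + 3 + 3 + 4 = 13.
Remaining: 14 − 13 = 1 eighth note, which is a eighth note.

eighth note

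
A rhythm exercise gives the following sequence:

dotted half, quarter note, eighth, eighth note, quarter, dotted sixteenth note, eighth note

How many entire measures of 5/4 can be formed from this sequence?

1

One bar of 5/4 = 40 thirty-second notes.
In thirty-second notes: dotted half = 24; quarter note = 8; eighth = 4; eighth note = 4; quarter = 8; dotted sixteenth note = 3; eighth note = 4.
Adding: 24 + 8 + 4 + 4 + 8 + 3 + 4 = 55.
55 ÷ 40 = 1 complete bar with 15 left over.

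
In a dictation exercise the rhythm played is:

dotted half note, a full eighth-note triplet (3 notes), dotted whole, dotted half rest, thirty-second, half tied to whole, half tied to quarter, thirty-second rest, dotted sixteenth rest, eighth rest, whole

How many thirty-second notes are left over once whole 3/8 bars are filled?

1

One bar of 3/8 = 12 thirty-second notes.
Each duration in thirty-second notes: dotted half note = 24; a full eighth-note triplet (3 notes) (three triplet eighths span one quarter) = 8; dotted whole = 48; dotted half rest = 24; thirty-second = 1; half tied to whole (half + whole) = 48; half tied to quarter (half + quarter) = 24; thirty-second rest = 1; dotted sixteenth rest = 3; eighth rest = 4; whole = 32.
Adding: 24 + 8 + 48 + 24 + 1 + 48 + 24 + 1 + 3 + 4 + 32 = 217.
217 ÷ 12 = 18 complete bars with 1 thirty-second note remaining.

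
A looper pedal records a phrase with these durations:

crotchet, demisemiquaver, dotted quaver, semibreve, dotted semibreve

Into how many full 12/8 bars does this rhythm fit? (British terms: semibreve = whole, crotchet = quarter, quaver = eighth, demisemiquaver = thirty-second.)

1

One bar of 12/8 = 48 thirty-second notes.
Working in thirty-second notes: crotchet = 8; demisemiquaver = 1; dotted quaver = 6; semibreve = 32; dotted semibreve = 48.
Adding: 8 + 1 + 6 + 32 + 48 = 95.
95 ÷ 48 = 1 complete bar with 47 left over.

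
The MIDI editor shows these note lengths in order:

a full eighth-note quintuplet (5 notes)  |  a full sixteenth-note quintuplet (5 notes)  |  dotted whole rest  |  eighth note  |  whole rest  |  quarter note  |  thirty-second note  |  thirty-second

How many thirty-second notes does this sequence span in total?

Convert each value to thirty-second notes: a full eighth-note quintuplet (5 notes) (five quintuplet eighths span one half) = 16; a full sixteenth-note quintuplet (5 notes) (five quintuplet sixteenths span one quarter) = 8; dotted whole rest = 48; eighth note = 4; whole rest = 32; quarter note = 8; thirty-second note = 1; thirty-second = 1.
Adding: 16 + 8 + 48 + 4 + 32 + 8 + 1 + 1 = 118 thirty-second notes.

118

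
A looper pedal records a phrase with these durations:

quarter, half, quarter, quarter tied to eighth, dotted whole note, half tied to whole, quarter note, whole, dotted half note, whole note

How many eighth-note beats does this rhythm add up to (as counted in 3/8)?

One eighth-note beat = 2 sixteenth notes.
Each duration in sixteenth notes: quarter = 4; half = 8; quarter = 4; quarter tied to eighth (quarter + eighth) = 6; dotted whole note = 24; half tied to whole (half + whole) = 24; quarter note = 4; whole = 16; dotted half note = 12; whole note = 16.
Sum: 4 + 8 + 4 + 6 + 24 + 24 + 4 + 16 + 12 + 16 = 118.
118 ÷ 2 = 59 beats.

59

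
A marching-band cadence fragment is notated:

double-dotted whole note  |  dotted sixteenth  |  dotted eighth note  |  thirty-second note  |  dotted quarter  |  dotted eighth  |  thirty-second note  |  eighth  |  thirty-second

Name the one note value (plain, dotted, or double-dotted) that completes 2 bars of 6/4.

dotted eighth note

2 bars of 6/4 = 96 thirty-second notes.
Convert each value to thirty-second notes: double-dotted whole note = 56; dotted sixteenth = 3; dotted eighth note = 6; thirty-second note = 1; dotted quarter = 12; dotted eighth = 6; thirty-second note = 1; eighth = 4; thirty-second = 1.
Total: 56 + 3 + 6 + 1 + 12 + 6 + 1 + 4 + 1 = 90.
Remaining: 96 − 90 = 6 thirty-second notes, which is a dotted eighth note.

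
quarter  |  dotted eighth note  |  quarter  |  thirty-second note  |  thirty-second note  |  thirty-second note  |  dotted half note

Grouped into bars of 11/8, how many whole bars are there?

One bar of 11/8 = 44 thirty-second notes.
Express everything in thirty-second notes: quarter = 8; dotted eighth note = 6; quarter = 8; thirty-second note = 1; thirty-second note = 1; thirty-second note = 1; dotted half note = 24.
Sum: 8 + 6 + 8 + 1 + 1 + 1 + 24 = 49.
49 ÷ 44 = 1 complete bar with 5 left over.

1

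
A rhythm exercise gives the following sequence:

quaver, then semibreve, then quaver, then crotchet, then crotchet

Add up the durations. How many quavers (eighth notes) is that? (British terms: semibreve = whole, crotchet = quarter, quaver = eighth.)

In eighth notes: quaver = 1; semibreve = 8; quaver = 1; crotchet = 2; crotchet = 2.
Total: 1 + 8 + 1 + 2 + 2 = 14 eighth notes.

14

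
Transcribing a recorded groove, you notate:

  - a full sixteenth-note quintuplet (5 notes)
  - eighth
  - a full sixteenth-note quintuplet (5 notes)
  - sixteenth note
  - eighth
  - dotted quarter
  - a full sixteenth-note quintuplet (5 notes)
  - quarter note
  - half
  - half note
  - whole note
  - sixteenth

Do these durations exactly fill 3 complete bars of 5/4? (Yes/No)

One bar of 5/4 = 20 sixteenth notes, so 3 bars = 60.
Express everything in sixteenth notes: a full sixteenth-note quintuplet (5 notes) (five quintuplet sixteenths span one quarter) = 4; eighth = 2; a full sixteenth-note quintuplet (5 notes) (five quintuplet sixteenths span one quarter) = 4; sixteenth note = 1; eighth = 2; dotted quarter = 6; a full sixteenth-note quintuplet (5 notes) (five quintuplet sixteenths span one quarter) = 4; quarter note = 4; half = 8; half note = 8; whole note = 16; sixteenth = 1.
Adding: 4 + 2 + 4 + 1 + 2 + 6 + 4 + 4 + 8 + 8 + 16 + 1 = 60.
60 equals 60, so the answer is Yes.

Yes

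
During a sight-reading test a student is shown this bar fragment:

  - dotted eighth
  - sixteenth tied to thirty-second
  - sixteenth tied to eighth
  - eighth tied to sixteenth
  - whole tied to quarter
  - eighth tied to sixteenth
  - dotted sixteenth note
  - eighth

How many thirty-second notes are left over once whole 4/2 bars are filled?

10

One bar of 4/2 = 64 thirty-second notes.
In thirty-second notes: dotted eighth = 6; sixteenth tied to thirty-second (sixteenth + thirty-second) = 3; sixteenth tied to eighth (sixteenth + eighth) = 6; eighth tied to sixteenth (eighth + sixteenth) = 6; whole tied to quarter (whole + quarter) = 40; eighth tied to sixteenth (eighth + sixteenth) = 6; dotted sixteenth note = 3; eighth = 4.
Sum: 6 + 3 + 6 + 6 + 40 + 6 + 3 + 4 = 74.
74 ÷ 64 = 1 complete bar with 10 thirty-second notes remaining.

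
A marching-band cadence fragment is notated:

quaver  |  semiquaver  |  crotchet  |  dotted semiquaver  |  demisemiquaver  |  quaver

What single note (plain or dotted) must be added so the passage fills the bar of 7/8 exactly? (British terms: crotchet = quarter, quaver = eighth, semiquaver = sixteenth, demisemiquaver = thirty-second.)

dotted eighth note

The bar of 7/8 = 28 thirty-second notes.
Each duration in thirty-second notes: quaver = 4; semiquaver = 2; crotchet = 8; dotted semiquaver = 3; demisemiquaver = 1; quaver = 4.
Adding: 4 + 2 + 8 + 3 + 1 + 4 = 22.
Remaining: 28 − 22 = 6 thirty-second notes, which is a dotted eighth note.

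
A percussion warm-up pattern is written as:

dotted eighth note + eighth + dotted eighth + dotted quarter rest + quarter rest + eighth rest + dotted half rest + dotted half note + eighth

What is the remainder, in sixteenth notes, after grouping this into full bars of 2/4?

One bar of 2/4 = 8 sixteenth notes.
In sixteenth notes: dotted eighth note = 3; eighth = 2; dotted eighth = 3; dotted quarter rest = 6; quarter rest = 4; eighth rest = 2; dotted half rest = 12; dotted half note = 12; eighth = 2.
Altogether 3 + 2 + 3 + 6 + 4 + 2 + 12 + 12 + 2 = 46.
46 ÷ 8 = 5 complete bars with 6 sixteenth notes remaining.

6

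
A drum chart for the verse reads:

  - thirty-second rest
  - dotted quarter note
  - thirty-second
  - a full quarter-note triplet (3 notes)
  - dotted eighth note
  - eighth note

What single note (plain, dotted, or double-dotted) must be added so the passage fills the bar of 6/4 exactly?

The bar of 6/4 = 48 thirty-second notes.
Convert each value to thirty-second notes: thirty-second rest = 1; dotted quarter note = 12; thirty-second = 1; a full quarter-note triplet (3 notes) (three triplet quarters span one half) = 16; dotted eighth note = 6; eighth note = 4.
Sum: 1 + 12 + 1 + 16 + 6 + 4 = 40.
Remaining: 48 − 40 = 8 thirty-second notes, which is a quarter note.

quarter note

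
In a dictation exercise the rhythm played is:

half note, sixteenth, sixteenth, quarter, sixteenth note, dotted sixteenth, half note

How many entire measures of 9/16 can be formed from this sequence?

One bar of 9/16 = 18 thirty-second notes.
Each duration in thirty-second notes: half note = 16; sixteenth = 2; sixteenth = 2; quarter = 8; sixteenth note = 2; dotted sixteenth = 3; half note = 16.
Sum: 16 + 2 + 2 + 8 + 2 + 3 + 16 = 49.
49 ÷ 18 = 2 complete bars with 13 left over.

2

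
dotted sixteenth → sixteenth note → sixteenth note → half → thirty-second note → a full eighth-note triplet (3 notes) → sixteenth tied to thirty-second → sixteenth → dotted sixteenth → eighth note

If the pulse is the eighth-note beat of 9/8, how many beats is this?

One eighth-note beat = 4 thirty-second notes.
Express everything in thirty-second notes: dotted sixteenth = 3; sixteenth note = 2; sixteenth note = 2; half = 16; thirty-second note = 1; a full eighth-note triplet (3 notes) (three triplet eighths span one quarter) = 8; sixteenth tied to thirty-second (sixteenth + thirty-second) = 3; sixteenth = 2; dotted sixteenth = 3; eighth note = 4.
Adding: 3 + 2 + 2 + 16 + 1 + 8 + 3 + 2 + 3 + 4 = 44.
44 ÷ 4 = 11 beats.

11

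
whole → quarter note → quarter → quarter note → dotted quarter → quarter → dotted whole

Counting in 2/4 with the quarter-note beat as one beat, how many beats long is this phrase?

15.5

One quarter-note beat = 2 eighth notes.
In eighth notes: whole = 8; quarter note = 2; quarter = 2; quarter note = 2; dotted quarter = 3; quarter = 2; dotted whole = 12.
Altogether 8 + 2 + 2 + 2 + 3 + 2 + 12 = 31.
31 ÷ 2 = 15.5 beats.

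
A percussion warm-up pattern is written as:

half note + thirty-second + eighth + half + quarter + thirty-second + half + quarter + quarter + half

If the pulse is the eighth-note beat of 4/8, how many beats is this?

23.5

One eighth-note beat = 4 thirty-second notes.
In thirty-second notes: half note = 16; thirty-second = 1; eighth = 4; half = 16; quarter = 8; thirty-second = 1; half = 16; quarter = 8; quarter = 8; half = 16.
Sum: 16 + 1 + 4 + 16 + 8 + 1 + 16 + 8 + 8 + 16 = 94.
94 ÷ 4 = 23.5 beats.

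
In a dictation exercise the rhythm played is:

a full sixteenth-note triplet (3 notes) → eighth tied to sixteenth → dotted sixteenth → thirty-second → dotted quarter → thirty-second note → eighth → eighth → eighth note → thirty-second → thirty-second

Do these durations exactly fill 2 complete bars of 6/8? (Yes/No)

No

One bar of 6/8 = 24 thirty-second notes, so 2 bars = 48.
Convert each value to thirty-second notes: a full sixteenth-note triplet (3 notes) (three triplet sixteenths span one eighth) = 4; eighth tied to sixteenth (eighth + sixteenth) = 6; dotted sixteenth = 3; thirty-second = 1; dotted quarter = 12; thirty-second note = 1; eighth = 4; eighth = 4; eighth note = 4; thirty-second = 1; thirty-second = 1.
Sum: 4 + 6 + 3 + 1 + 12 + 1 + 4 + 4 + 4 + 1 + 1 = 41.
41 falls short of 48, so the answer is No.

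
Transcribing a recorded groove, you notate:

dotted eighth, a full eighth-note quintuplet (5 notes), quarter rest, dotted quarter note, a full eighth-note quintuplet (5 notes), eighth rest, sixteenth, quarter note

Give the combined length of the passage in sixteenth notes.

Each duration in sixteenth notes: dotted eighth = 3; a full eighth-note quintuplet (5 notes) (five quintuplet eighths span one half) = 8; quarter rest = 4; dotted quarter note = 6; a full eighth-note quintuplet (5 notes) (five quintuplet eighths span one half) = 8; eighth rest = 2; sixteenth = 1; quarter note = 4.
Altogether 3 + 8 + 4 + 6 + 8 + 2 + 1 + 4 = 36 sixteenth notes.

36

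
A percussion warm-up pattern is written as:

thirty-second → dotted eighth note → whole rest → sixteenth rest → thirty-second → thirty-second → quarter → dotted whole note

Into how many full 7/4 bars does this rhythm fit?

One bar of 7/4 = 56 thirty-second notes.
Each duration in thirty-second notes: thirty-second = 1; dotted eighth note = 6; whole rest = 32; sixteenth rest = 2; thirty-second = 1; thirty-second = 1; quarter = 8; dotted whole note = 48.
Sum: 1 + 6 + 32 + 2 + 1 + 1 + 8 + 48 = 99.
99 ÷ 56 = 1 complete bar with 43 left over.

1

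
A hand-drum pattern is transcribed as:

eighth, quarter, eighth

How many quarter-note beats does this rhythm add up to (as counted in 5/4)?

One quarter-note beat = 2 eighth notes.
Working in eighth notes: eighth = 1; quarter = 2; eighth = 1.
Adding: 1 + 2 + 1 = 4.
4 ÷ 2 = 2 beats.

2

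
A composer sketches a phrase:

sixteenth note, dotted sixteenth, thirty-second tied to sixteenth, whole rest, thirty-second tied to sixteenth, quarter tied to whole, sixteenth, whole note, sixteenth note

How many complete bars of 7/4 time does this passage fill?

One bar of 7/4 = 56 thirty-second notes.
Working in thirty-second notes: sixteenth note = 2; dotted sixteenth = 3; thirty-second tied to sixteenth (thirty-second + sixteenth) = 3; whole rest = 32; thirty-second tied to sixteenth (thirty-second + sixteenth) = 3; quarter tied to whole (quarter + whole) = 40; sixteenth = 2; whole note = 32; sixteenth note = 2.
Sum: 2 + 3 + 3 + 32 + 3 + 40 + 2 + 32 + 2 = 119.
119 ÷ 56 = 2 complete bars with 7 left over.

2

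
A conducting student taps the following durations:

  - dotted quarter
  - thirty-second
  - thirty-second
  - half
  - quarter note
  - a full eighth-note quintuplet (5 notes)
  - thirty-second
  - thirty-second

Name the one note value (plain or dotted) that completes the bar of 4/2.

The bar of 4/2 = 64 thirty-second notes.
Working in thirty-second notes: dotted quarter = 12; thirty-second = 1; thirty-second = 1; half = 16; quarter note = 8; a full eighth-note quintuplet (5 notes) (five quintuplet eighths span one half) = 16; thirty-second = 1; thirty-second = 1.
Altogether 12 + 1 + 1 + 16 + 8 + 16 + 1 + 1 = 56.
Remaining: 64 − 56 = 8 thirty-second notes, which is a quarter note.

quarter note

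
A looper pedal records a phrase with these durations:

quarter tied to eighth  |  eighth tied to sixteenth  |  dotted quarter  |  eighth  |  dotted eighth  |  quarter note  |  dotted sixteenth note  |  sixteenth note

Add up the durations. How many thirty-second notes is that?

Each duration in thirty-second notes: quarter tied to eighth (quarter + eighth) = 12; eighth tied to sixteenth (eighth + sixteenth) = 6; dotted quarter = 12; eighth = 4; dotted eighth = 6; quarter note = 8; dotted sixteenth note = 3; sixteenth note = 2.
Total: 12 + 6 + 12 + 4 + 6 + 8 + 3 + 2 = 53 thirty-second notes.

53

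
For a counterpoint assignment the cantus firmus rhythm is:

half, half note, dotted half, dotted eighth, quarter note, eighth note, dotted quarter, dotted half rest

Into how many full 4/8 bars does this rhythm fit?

One bar of 4/8 = 8 sixteenth notes.
Express everything in sixteenth notes: half = 8; half note = 8; dotted half = 12; dotted eighth = 3; quarter note = 4; eighth note = 2; dotted quarter = 6; dotted half rest = 12.
Adding: 8 + 8 + 12 + 3 + 4 + 2 + 6 + 12 = 55.
55 ÷ 8 = 6 complete bars with 7 left over.

6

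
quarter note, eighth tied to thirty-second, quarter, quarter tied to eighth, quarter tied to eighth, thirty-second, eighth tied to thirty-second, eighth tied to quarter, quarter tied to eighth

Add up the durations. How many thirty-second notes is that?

75

In thirty-second notes: quarter note = 8; eighth tied to thirty-second (eighth + thirty-second) = 5; quarter = 8; quarter tied to eighth (quarter + eighth) = 12; quarter tied to eighth (quarter + eighth) = 12; thirty-second = 1; eighth tied to thirty-second (eighth + thirty-second) = 5; eighth tied to quarter (eighth + quarter) = 12; quarter tied to eighth (quarter + eighth) = 12.
Total: 8 + 5 + 8 + 12 + 12 + 1 + 5 + 12 + 12 = 75 thirty-second notes.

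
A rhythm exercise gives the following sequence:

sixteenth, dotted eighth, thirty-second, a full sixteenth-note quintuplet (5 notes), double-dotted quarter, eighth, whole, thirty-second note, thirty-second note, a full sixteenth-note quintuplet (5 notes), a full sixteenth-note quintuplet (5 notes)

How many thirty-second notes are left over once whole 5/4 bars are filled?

5

One bar of 5/4 = 40 thirty-second notes.
Express everything in thirty-second notes: sixteenth = 2; dotted eighth = 6; thirty-second = 1; a full sixteenth-note quintuplet (5 notes) (five quintuplet sixteenths span one quarter) = 8; double-dotted quarter = 14; eighth = 4; whole = 32; thirty-second note = 1; thirty-second note = 1; a full sixteenth-note quintuplet (5 notes) (five quintuplet sixteenths span one quarter) = 8; a full sixteenth-note quintuplet (5 notes) (five quintuplet sixteenths span one quarter) = 8.
Adding: 2 + 6 + 1 + 8 + 14 + 4 + 32 + 1 + 1 + 8 + 8 = 85.
85 ÷ 40 = 2 complete bars with 5 thirty-second notes remaining.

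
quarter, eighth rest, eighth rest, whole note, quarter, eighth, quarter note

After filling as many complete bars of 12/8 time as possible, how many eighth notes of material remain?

One bar of 12/8 = 12 eighth notes.
Each duration in eighth notes: quarter = 2; eighth rest = 1; eighth rest = 1; whole note = 8; quarter = 2; eighth = 1; quarter note = 2.
Adding: 2 + 1 + 1 + 8 + 2 + 1 + 2 = 17.
17 ÷ 12 = 1 complete bar with 5 eighth notes remaining.

5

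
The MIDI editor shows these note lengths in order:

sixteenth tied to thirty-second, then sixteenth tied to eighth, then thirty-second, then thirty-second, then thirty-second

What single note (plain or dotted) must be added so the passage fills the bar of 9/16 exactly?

The bar of 9/16 = 18 thirty-second notes.
Express everything in thirty-second notes: sixteenth tied to thirty-second (sixteenth + thirty-second) = 3; sixteenth tied to eighth (sixteenth + eighth) = 6; thirty-second = 1; thirty-second = 1; thirty-second = 1.
Adding: 3 + 6 + 1 + 1 + 1 = 12.
Remaining: 18 − 12 = 6 thirty-second notes, which is a dotted eighth note.

dotted eighth note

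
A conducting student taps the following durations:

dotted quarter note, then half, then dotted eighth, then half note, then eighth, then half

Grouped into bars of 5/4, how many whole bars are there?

One bar of 5/4 = 20 sixteenth notes.
Working in sixteenth notes: dotted quarter note = 6; half = 8; dotted eighth = 3; half note = 8; eighth = 2; half = 8.
Sum: 6 + 8 + 3 + 8 + 2 + 8 = 35.
35 ÷ 20 = 1 complete bar with 15 left over.

1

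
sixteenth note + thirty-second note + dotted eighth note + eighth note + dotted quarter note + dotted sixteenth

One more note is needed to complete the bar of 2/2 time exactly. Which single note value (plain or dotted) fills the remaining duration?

The bar of 2/2 = 32 thirty-second notes.
Working in thirty-second notes: sixteenth note = 2; thirty-second note = 1; dotted eighth note = 6; eighth note = 4; dotted quarter note = 12; dotted sixteenth = 3.
Altogether 2 + 1 + 6 + 4 + 12 + 3 = 28.
Remaining: 32 − 28 = 4 thirty-second notes, which is a eighth note.

eighth note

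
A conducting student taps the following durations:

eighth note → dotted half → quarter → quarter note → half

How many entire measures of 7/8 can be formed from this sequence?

2

One bar of 7/8 = 7 eighth notes.
Working in eighth notes: eighth note = 1; dotted half = 6; quarter = 2; quarter note = 2; half = 4.
Adding: 1 + 6 + 2 + 2 + 4 = 15.
15 ÷ 7 = 2 complete bars with 1 left over.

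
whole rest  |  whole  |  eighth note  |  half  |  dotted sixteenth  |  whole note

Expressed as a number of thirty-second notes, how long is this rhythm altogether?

119

Working in thirty-second notes: whole rest = 32; whole = 32; eighth note = 4; half = 16; dotted sixteenth = 3; whole note = 32.
Adding: 32 + 32 + 4 + 16 + 3 + 32 = 119 thirty-second notes.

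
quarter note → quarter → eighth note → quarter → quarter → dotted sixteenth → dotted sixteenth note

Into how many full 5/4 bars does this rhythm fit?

1

One bar of 5/4 = 40 thirty-second notes.
Express everything in thirty-second notes: quarter note = 8; quarter = 8; eighth note = 4; quarter = 8; quarter = 8; dotted sixteenth = 3; dotted sixteenth note = 3.
Adding: 8 + 8 + 4 + 8 + 8 + 3 + 3 = 42.
42 ÷ 40 = 1 complete bar with 2 left over.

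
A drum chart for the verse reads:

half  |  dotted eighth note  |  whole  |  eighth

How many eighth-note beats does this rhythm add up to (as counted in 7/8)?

One eighth-note beat = 2 sixteenth notes.
Convert each value to sixteenth notes: half = 8; dotted eighth note = 3; whole = 16; eighth = 2.
Altogether 8 + 3 + 16 + 2 = 29.
29 ÷ 2 = 14.5 beats.

14.5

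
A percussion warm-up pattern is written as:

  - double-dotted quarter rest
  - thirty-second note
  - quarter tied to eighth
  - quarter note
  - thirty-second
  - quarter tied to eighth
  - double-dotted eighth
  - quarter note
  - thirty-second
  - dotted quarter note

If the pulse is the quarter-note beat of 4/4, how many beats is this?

One quarter-note beat = 8 thirty-second notes.
In thirty-second notes: double-dotted quarter rest = 14; thirty-second note = 1; quarter tied to eighth (quarter + eighth) = 12; quarter note = 8; thirty-second = 1; quarter tied to eighth (quarter + eighth) = 12; double-dotted eighth = 7; quarter note = 8; thirty-second = 1; dotted quarter note = 12.
Total: 14 + 1 + 12 + 8 + 1 + 12 + 7 + 8 + 1 + 12 = 76.
76 ÷ 8 = 9.5 beats.

9.5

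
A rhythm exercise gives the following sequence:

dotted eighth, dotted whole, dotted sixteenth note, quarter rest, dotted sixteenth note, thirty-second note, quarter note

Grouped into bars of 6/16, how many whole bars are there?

One bar of 6/16 = 12 thirty-second notes.
Each duration in thirty-second notes: dotted eighth = 6; dotted whole = 48; dotted sixteenth note = 3; quarter rest = 8; dotted sixteenth note = 3; thirty-second note = 1; quarter note = 8.
Total: 6 + 48 + 3 + 8 + 3 + 1 + 8 = 77.
77 ÷ 12 = 6 complete bars with 5 left over.

6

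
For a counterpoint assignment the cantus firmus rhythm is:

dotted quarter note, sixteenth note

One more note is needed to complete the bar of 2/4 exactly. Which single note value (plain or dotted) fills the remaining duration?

sixteenth note

The bar of 2/4 = 8 sixteenth notes.
In sixteenth notes: dotted quarter note = 6; sixteenth note = 1.
Sum: 6 + 1 = 7.
Remaining: 8 − 7 = 1 sixteenth note, which is a sixteenth note.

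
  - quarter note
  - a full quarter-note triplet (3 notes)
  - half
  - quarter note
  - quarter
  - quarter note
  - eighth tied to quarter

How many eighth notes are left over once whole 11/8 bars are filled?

One bar of 11/8 = 11 eighth notes.
In eighth notes: quarter note = 2; a full quarter-note triplet (3 notes) (three triplet quarters span one half) = 4; half = 4; quarter note = 2; quarter = 2; quarter note = 2; eighth tied to quarter (eighth + quarter) = 3.
Adding: 2 + 4 + 4 + 2 + 2 + 2 + 3 = 19.
19 ÷ 11 = 1 complete bar with 8 eighth notes remaining.

8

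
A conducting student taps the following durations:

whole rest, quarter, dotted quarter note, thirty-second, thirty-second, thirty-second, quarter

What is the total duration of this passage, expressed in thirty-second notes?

Express everything in thirty-second notes: whole rest = 32; quarter = 8; dotted quarter note = 12; thirty-second = 1; thirty-second = 1; thirty-second = 1; quarter = 8.
Adding: 32 + 8 + 12 + 1 + 1 + 1 + 8 = 63 thirty-second notes.

63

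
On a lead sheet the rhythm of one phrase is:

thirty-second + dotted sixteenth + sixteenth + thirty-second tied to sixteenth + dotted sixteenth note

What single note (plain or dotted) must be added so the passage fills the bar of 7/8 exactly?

The bar of 7/8 = 28 thirty-second notes.
Express everything in thirty-second notes: thirty-second = 1; dotted sixteenth = 3; sixteenth = 2; thirty-second tied to sixteenth (thirty-second + sixteenth) = 3; dotted sixteenth note = 3.
Total: 1 + 3 + 2 + 3 + 3 = 12.
Remaining: 28 − 12 = 16 thirty-second notes, which is a half note.

half note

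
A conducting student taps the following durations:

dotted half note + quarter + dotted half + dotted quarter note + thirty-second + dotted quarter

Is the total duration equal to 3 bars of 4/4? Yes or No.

One bar of 4/4 = 32 thirty-second notes, so 3 bars = 96.
In thirty-second notes: dotted half note = 24; quarter = 8; dotted half = 24; dotted quarter note = 12; thirty-second = 1; dotted quarter = 12.
Sum: 24 + 8 + 24 + 12 + 1 + 12 = 81.
81 falls short of 96, so the answer is No.

No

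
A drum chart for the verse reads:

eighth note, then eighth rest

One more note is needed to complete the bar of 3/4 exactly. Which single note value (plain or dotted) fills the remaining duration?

The bar of 3/4 = 6 eighth notes.
In eighth notes: eighth note = 1; eighth rest = 1.
Adding: 1 + 1 = 2.
Remaining: 6 − 2 = 4 eighth notes, which is a half note.

half note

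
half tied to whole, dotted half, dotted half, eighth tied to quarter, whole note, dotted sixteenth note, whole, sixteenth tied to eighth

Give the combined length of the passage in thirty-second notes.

Each duration in thirty-second notes: half tied to whole (half + whole) = 48; dotted half = 24; dotted half = 24; eighth tied to quarter (eighth + quarter) = 12; whole note = 32; dotted sixteenth note = 3; whole = 32; sixteenth tied to eighth (sixteenth + eighth) = 6.
Total: 48 + 24 + 24 + 12 + 32 + 3 + 32 + 6 = 181 thirty-second notes.

181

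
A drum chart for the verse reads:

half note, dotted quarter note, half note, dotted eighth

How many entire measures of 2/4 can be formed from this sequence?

One bar of 2/4 = 8 sixteenth notes.
Working in sixteenth notes: half note = 8; dotted quarter note = 6; half note = 8; dotted eighth = 3.
Total: 8 + 6 + 8 + 3 = 25.
25 ÷ 8 = 3 complete bars with 1 left over.

3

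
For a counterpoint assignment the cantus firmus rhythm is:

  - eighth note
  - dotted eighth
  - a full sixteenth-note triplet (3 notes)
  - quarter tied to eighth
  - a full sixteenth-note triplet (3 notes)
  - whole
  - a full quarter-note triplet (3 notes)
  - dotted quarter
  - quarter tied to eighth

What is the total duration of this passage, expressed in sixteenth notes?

Working in sixteenth notes: eighth note = 2; dotted eighth = 3; a full sixteenth-note triplet (3 notes) (three triplet sixteenths span one eighth) = 2; quarter tied to eighth (quarter + eighth) = 6; a full sixteenth-note triplet (3 notes) (three triplet sixteenths span one eighth) = 2; whole = 16; a full quarter-note triplet (3 notes) (three triplet quarters span one half) = 8; dotted quarter = 6; quarter tied to eighth (quarter + eighth) = 6.
Sum: 2 + 3 + 2 + 6 + 2 + 16 + 8 + 6 + 6 = 51 sixteenth notes.

51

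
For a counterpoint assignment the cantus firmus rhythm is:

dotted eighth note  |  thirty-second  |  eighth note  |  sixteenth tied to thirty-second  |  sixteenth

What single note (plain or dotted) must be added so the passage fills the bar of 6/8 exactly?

The bar of 6/8 = 24 thirty-second notes.
Convert each value to thirty-second notes: dotted eighth note = 6; thirty-second = 1; eighth note = 4; sixteenth tied to thirty-second (sixteenth + thirty-second) = 3; sixteenth = 2.
Altogether 6 + 1 + 4 + 3 + 2 = 16.
Remaining: 24 − 16 = 8 thirty-second notes, which is a quarter note.

quarter note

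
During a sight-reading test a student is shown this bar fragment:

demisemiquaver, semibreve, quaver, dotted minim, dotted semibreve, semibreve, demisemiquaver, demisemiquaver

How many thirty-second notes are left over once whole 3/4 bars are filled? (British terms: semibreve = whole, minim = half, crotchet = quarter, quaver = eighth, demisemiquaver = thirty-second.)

23

One bar of 3/4 = 24 thirty-second notes.
Each duration in thirty-second notes: demisemiquaver = 1; semibreve = 32; quaver = 4; dotted minim = 24; dotted semibreve = 48; semibreve = 32; demisemiquaver = 1; demisemiquaver = 1.
Adding: 1 + 32 + 4 + 24 + 48 + 32 + 1 + 1 = 143.
143 ÷ 24 = 5 complete bars with 23 thirty-second notes remaining.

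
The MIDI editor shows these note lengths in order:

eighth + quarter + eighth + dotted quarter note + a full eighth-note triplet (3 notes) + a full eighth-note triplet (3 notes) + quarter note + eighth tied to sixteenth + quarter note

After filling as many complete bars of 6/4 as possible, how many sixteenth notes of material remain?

9

One bar of 6/4 = 24 sixteenth notes.
Each duration in sixteenth notes: eighth = 2; quarter = 4; eighth = 2; dotted quarter note = 6; a full eighth-note triplet (3 notes) (three triplet eighths span one quarter) = 4; a full eighth-note triplet (3 notes) (three triplet eighths span one quarter) = 4; quarter note = 4; eighth tied to sixteenth (eighth + sixteenth) = 3; quarter note = 4.
Sum: 2 + 4 + 2 + 6 + 4 + 4 + 4 + 3 + 4 = 33.
33 ÷ 24 = 1 complete bar with 9 sixteenth notes remaining.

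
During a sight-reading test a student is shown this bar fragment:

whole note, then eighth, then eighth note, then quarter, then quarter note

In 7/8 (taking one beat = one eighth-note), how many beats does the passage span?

14

One eighth-note beat = 2 sixteenth notes.
Convert each value to sixteenth notes: whole note = 16; eighth = 2; eighth note = 2; quarter = 4; quarter note = 4.
Sum: 16 + 2 + 2 + 4 + 4 = 28.
28 ÷ 2 = 14 beats.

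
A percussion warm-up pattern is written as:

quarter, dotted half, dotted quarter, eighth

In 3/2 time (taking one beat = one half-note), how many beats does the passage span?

One half-note beat = 4 eighth notes.
Express everything in eighth notes: quarter = 2; dotted half = 6; dotted quarter = 3; eighth = 1.
Adding: 2 + 6 + 3 + 1 = 12.
12 ÷ 4 = 3 beats.

3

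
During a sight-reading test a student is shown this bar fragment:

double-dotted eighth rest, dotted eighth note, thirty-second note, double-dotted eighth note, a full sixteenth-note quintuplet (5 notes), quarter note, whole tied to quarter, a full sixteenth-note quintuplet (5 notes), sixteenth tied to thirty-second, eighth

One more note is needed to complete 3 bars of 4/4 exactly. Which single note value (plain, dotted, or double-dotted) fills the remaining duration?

3 bars of 4/4 = 96 thirty-second notes.
Working in thirty-second notes: double-dotted eighth rest = 7; dotted eighth note = 6; thirty-second note = 1; double-dotted eighth note = 7; a full sixteenth-note quintuplet (5 notes) (five quintuplet sixteenths span one quarter) = 8; quarter note = 8; whole tied to quarter (whole + quarter) = 40; a full sixteenth-note quintuplet (5 notes) (five quintuplet sixteenths span one quarter) = 8; sixteenth tied to thirty-second (sixteenth + thirty-second) = 3; eighth = 4.
Sum: 7 + 6 + 1 + 7 + 8 + 8 + 40 + 8 + 3 + 4 = 92.
Remaining: 96 − 92 = 4 thirty-second notes, which is a eighth note.

eighth note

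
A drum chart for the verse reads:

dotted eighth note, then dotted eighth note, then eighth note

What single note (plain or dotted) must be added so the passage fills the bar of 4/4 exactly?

half note

The bar of 4/4 = 16 sixteenth notes.
Working in sixteenth notes: dotted eighth note = 3; dotted eighth note = 3; eighth note = 2.
Altogether 3 + 3 + 2 = 8.
Remaining: 16 − 8 = 8 sixteenth notes, which is a half note.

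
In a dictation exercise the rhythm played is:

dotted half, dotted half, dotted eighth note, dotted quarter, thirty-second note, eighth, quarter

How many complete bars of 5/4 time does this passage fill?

One bar of 5/4 = 40 thirty-second notes.
Each duration in thirty-second notes: dotted half = 24; dotted half = 24; dotted eighth note = 6; dotted quarter = 12; thirty-second note = 1; eighth = 4; quarter = 8.
Total: 24 + 24 + 6 + 12 + 1 + 4 + 8 = 79.
79 ÷ 40 = 1 complete bar with 39 left over.

1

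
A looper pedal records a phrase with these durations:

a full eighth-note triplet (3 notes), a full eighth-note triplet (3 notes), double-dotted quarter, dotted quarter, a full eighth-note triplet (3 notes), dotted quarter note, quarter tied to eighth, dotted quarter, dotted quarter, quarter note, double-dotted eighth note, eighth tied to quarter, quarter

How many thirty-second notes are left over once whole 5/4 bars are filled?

13

One bar of 5/4 = 40 thirty-second notes.
Express everything in thirty-second notes: a full eighth-note triplet (3 notes) (three triplet eighths span one quarter) = 8; a full eighth-note triplet (3 notes) (three triplet eighths span one quarter) = 8; double-dotted quarter = 14; dotted quarter = 12; a full eighth-note triplet (3 notes) (three triplet eighths span one quarter) = 8; dotted quarter note = 12; quarter tied to eighth (quarter + eighth) = 12; dotted quarter = 12; dotted quarter = 12; quarter note = 8; double-dotted eighth note = 7; eighth tied to quarter (eighth + quarter) = 12; quarter = 8.
Total: 8 + 8 + 14 + 12 + 8 + 12 + 12 + 12 + 12 + 8 + 7 + 12 + 8 = 133.
133 ÷ 40 = 3 complete bars with 13 thirty-second notes remaining.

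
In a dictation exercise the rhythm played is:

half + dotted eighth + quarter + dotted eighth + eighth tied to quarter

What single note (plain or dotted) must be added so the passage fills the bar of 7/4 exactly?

quarter note

The bar of 7/4 = 28 sixteenth notes.
Convert each value to sixteenth notes: half = 8; dotted eighth = 3; quarter = 4; dotted eighth = 3; eighth tied to quarter (eighth + quarter) = 6.
Adding: 8 + 3 + 4 + 3 + 6 = 24.
Remaining: 28 − 24 = 4 sixteenth notes, which is a quarter note.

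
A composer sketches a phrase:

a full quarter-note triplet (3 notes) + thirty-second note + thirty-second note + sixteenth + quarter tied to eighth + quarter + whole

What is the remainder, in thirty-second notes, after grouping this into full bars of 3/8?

One bar of 3/8 = 12 thirty-second notes.
Each duration in thirty-second notes: a full quarter-note triplet (3 notes) (three triplet quarters span one half) = 16; thirty-second note = 1; thirty-second note = 1; sixteenth = 2; quarter tied to eighth (quarter + eighth) = 12; quarter = 8; whole = 32.
Total: 16 + 1 + 1 + 2 + 12 + 8 + 32 = 72.
72 ÷ 12 = 6 complete bars with 0 thirty-second notes remaining.

0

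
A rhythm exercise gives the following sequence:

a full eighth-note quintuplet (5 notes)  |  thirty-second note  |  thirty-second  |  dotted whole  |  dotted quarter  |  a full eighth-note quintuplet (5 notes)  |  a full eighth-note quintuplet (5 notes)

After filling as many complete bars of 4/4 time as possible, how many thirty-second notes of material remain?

One bar of 4/4 = 32 thirty-second notes.
Convert each value to thirty-second notes: a full eighth-note quintuplet (5 notes) (five quintuplet eighths span one half) = 16; thirty-second note = 1; thirty-second = 1; dotted whole = 48; dotted quarter = 12; a full eighth-note quintuplet (5 notes) (five quintuplet eighths span one half) = 16; a full eighth-note quintuplet (5 notes) (five quintuplet eighths span one half) = 16.
Sum: 16 + 1 + 1 + 48 + 12 + 16 + 16 = 110.
110 ÷ 32 = 3 complete bars with 14 thirty-second notes remaining.

14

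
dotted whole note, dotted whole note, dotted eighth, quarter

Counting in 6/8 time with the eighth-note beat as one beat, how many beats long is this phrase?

27.5

One eighth-note beat = 2 sixteenth notes.
Working in sixteenth notes: dotted whole note = 24; dotted whole note = 24; dotted eighth = 3; quarter = 4.
Adding: 24 + 24 + 3 + 4 = 55.
55 ÷ 2 = 27.5 beats.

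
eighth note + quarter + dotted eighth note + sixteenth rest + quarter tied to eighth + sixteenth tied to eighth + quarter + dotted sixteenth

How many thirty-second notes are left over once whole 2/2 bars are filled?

17

One bar of 2/2 = 32 thirty-second notes.
Working in thirty-second notes: eighth note = 4; quarter = 8; dotted eighth note = 6; sixteenth rest = 2; quarter tied to eighth (quarter + eighth) = 12; sixteenth tied to eighth (sixteenth + eighth) = 6; quarter = 8; dotted sixteenth = 3.
Total: 4 + 8 + 6 + 2 + 12 + 6 + 8 + 3 = 49.
49 ÷ 32 = 1 complete bar with 17 thirty-second notes remaining.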